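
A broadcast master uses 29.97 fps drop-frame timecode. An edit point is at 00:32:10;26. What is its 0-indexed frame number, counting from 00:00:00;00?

Complete 10-minute blocks: 3, each 17982 frames → 53946.
Remaining 2 whole minutes in the current block: 1800 + 1 × 1798 = 3598 frames.
Within the current minute: 10 × 30 + 26 − 2 = 324 (labels ;00/;01 skipped at this minute). Total = 53946 + 3598 + 324 = 57868.

57868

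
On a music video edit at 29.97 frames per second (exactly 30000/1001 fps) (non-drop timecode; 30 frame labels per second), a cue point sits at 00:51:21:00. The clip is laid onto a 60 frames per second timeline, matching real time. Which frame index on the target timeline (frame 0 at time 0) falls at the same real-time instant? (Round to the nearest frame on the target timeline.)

frame 185045

Source frame index: (0×3600 + 51×60 + 21) × 30 + 0 = 92430.
Real time: 92430 / (30000/1001) = 3084081/1000 s.
Target frame: (3084081/1000) × (60) = 9252243/50 ≈ 185044.860 → 185045.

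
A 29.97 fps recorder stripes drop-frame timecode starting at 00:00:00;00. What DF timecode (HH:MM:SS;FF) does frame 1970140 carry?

18:15:37;02

Ten DF minutes hold 17982 frames, so frame 1970140 lies in block 109 (frames 1960038–1978019) with 10102 frames into that block.
The block's first minute is 1800 frames and the rest 1798 each; 10102 frames reaches minute 5, so 109 × 18 + 5 × 2 = 1972 labels have been skipped so far.
Adding those back, label number 1970140 + 1972 = 1972112 at 30 labels/s is 65737 s + 2 f = 18 h 15 min 37 s frame 2, i.e. 18:15:37;02.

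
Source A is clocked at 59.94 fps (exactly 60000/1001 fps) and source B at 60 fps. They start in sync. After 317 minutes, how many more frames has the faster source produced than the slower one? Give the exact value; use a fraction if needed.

317 min = 19020 s.
A emits 60000/1001 × 19020 = 1141200000/1001 frames; B emits 60 × 19020 = 1141200.
Difference = 1141200/1001 frames (≈ 1140.0599); B is ahead of A.

1141200/1001 frames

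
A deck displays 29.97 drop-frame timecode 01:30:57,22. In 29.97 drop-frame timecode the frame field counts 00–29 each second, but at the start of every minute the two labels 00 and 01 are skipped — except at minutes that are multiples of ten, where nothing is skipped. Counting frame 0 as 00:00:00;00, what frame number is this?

As if non-drop at 30 labels/s: (1 × 3600 + 30 × 60 + 57) × 30 + 22 = 163732.
Minute boundaries passed: 90; those not divisible by 10: 90 − 9 = 81; dropped labels = 2 × 81 = 162.
Actual frame index = 163732 − 162 = 163570.

163570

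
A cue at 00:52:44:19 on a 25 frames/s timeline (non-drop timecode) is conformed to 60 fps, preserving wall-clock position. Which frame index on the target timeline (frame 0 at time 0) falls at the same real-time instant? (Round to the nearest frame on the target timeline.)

Source frame index: (0×3600 + 52×60 + 44) × 25 + 19 = 79119.
Real time: 79119 / (25) = 79119/25 s.
Target frame: (79119/25) × (60) = 949428/5 ≈ 189885.600 → 189886.

frame 189886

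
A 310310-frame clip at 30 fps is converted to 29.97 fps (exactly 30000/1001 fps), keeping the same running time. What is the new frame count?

Target frames = source frames × (target rate / source rate) = 310310 × (30000/1001)/(30) = 310310 × 1000/1001 = 310000.

310000 frames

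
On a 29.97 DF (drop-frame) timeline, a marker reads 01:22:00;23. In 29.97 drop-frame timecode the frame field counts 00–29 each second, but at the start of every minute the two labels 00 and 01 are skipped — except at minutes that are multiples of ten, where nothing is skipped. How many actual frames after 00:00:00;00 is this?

147475

Complete 10-minute blocks: 8, each 17982 frames → 143856.
Remaining 2 whole minutes in the current block: 1800 + 1 × 1798 = 3598 frames.
Within the current minute: 0 × 30 + 23 − 2 = 21 (labels ;00/;01 skipped at this minute). Total = 143856 + 3598 + 21 = 147475.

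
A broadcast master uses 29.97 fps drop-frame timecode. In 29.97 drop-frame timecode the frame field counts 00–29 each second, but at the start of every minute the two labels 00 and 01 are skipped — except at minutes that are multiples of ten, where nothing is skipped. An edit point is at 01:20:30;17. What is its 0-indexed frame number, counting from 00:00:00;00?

144773

Complete 10-minute blocks: 8, each 17982 frames → 143856.
Remaining 0 whole minutes in the current block: 0 frames.
Within the current minute: 30 × 30 + 17 = 917. Total = 143856 + 0 + 917 = 144773.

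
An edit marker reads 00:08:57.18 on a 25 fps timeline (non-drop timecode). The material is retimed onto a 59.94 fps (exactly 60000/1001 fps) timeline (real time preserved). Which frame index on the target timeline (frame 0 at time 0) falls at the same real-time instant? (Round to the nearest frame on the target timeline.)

Source frame index: (0×3600 + 8×60 + 57) × 25 + 18 = 13443.
Real time: 13443 / (25) = 13443/25 s.
Target frame: (13443/25) × (60000/1001) = 32263200/1001 ≈ 32230.969 → 32231.

frame 32231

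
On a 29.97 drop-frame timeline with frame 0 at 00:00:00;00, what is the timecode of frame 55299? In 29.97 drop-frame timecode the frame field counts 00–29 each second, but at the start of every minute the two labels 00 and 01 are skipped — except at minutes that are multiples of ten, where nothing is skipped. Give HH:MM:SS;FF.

Each 10-minute DF block holds 10 × 60 × 30 − 9 × 2 = 17982 frames. 55299 ÷ 17982 → 3 full blocks, remainder 1353.
Within the partial block the first minute is 1800 frames and each further minute 1798, so 0 further minute boundaries passed. Total skipped labels = 18 × 3 + 2 × 0 = 54.
Non-drop label index = 55299 + 54 = 55353; at 30 labels/s that is 00:30:45:03, i.e. DF 00:30:45;03.

00:30:45;03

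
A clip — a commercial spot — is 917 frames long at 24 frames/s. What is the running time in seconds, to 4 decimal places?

Running time = 917 × 1/24 = 917/24 s ≈ 38.2083 s.

38.2083 seconds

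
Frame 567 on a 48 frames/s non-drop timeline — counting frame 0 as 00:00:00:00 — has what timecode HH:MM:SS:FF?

567 ÷ 48 = 11 full seconds, remainder 39 frames.
11 s = 0 h 0 min 11 s.
Timecode: 00:00:11:39.

00:00:11:39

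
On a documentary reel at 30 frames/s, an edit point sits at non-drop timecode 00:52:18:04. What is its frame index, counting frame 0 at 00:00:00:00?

Total seconds to the label: (0 × 3600 + 52 × 60 + 18) = 3138.
Frame index = 3138 × 30 + 4 = 94144.

94144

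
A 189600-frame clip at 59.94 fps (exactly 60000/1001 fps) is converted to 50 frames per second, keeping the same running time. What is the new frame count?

158158 frames

Target frames = source frames × (target rate / source rate) = 189600 × (50)/(60000/1001) = 189600 × 1001/1200 = 158158.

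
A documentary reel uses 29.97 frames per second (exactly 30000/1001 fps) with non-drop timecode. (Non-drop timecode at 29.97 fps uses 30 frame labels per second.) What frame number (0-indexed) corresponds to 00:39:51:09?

frame 71739

Total seconds to the label: (0 × 3600 + 39 × 60 + 51) = 2391.
Frame index = 2391 × 30 + 9 = 71739.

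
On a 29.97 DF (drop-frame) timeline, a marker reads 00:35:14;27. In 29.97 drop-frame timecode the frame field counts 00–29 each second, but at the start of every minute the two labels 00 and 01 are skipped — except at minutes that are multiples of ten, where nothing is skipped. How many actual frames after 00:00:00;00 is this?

As if non-drop at 30 labels/s: (0 × 3600 + 35 × 60 + 14) × 30 + 27 = 63447.
Minute boundaries passed: 35; those not divisible by 10: 35 − 3 = 32; dropped labels = 2 × 32 = 64.
Actual frame index = 63447 − 64 = 63383.

63383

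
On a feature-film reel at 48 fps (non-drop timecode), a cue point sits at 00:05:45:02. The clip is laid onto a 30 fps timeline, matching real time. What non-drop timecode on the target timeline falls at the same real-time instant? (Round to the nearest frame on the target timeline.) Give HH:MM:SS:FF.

Source frame index: (0×3600 + 5×60 + 45) × 48 + 2 = 16562.
Real time: 16562 / (48) = 8281/24 s.
Target frame: (8281/24) × (30) = 41405/4 ≈ 10351.250 → 10351.
At 30 labels/s: frame 10351 → 00:05:45:01.

00:05:45:01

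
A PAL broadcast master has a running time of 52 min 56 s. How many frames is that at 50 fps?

52 min 56 s = 3176 s.
Frames = 3176 × 50 = 158800.

158800 frames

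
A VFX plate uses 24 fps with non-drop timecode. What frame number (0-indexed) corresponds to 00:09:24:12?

frame 13548

Total seconds to the label: (0 × 3600 + 9 × 60 + 24) = 564.
Frame index = 564 × 24 + 12 = 13548.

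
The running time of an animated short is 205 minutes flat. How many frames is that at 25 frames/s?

205 min = 12300 s.
Frames = 12300 × 25 = 307500.

307500 frames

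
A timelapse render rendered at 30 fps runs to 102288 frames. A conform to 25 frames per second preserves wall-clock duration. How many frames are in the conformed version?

Target frames = source frames × (target rate / source rate) = 102288 × (25)/(30) = 102288 × 5/6 = 85240.

85240 frames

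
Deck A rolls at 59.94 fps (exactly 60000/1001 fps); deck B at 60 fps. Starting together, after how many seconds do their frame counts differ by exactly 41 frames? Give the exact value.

41041/60 seconds

The gap grows by |60 − 60000/1001| = 60/1001 frames per second.
Time for a 41-frame gap: 41 ÷ (60/1001) = 41041/60 s.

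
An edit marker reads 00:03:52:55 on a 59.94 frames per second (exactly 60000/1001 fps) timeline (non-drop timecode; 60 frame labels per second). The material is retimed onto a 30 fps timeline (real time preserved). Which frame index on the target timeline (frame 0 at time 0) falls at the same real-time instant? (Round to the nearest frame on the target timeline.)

Source frame index: (0×3600 + 3×60 + 52) × 60 + 55 = 13975.
Real time: 13975 / (60000/1001) = 559559/2400 s.
Target frame: (559559/2400) × (30) = 559559/80 ≈ 6994.488 → 6994.

frame 6994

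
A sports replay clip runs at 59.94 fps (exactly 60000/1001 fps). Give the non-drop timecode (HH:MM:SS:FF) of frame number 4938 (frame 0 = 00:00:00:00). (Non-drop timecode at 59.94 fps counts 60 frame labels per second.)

4938 ÷ 60 = 82 full seconds, remainder 18 frames.
82 s = 0 h 1 min 22 s.
Timecode: 00:01:22:18.

00:01:22:18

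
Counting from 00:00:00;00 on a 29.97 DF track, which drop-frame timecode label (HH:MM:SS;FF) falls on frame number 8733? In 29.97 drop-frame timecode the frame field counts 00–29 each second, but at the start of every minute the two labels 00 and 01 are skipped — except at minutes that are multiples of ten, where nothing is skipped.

Ten DF minutes hold 17982 frames, so frame 8733 lies in block 0 (frames 0–17981) with 8733 frames into that block.
The block's first minute is 1800 frames and the rest 1798 each; 8733 frames reaches minute 4, so 0 × 18 + 4 × 2 = 8 labels have been skipped so far.
Adding those back, label number 8733 + 8 = 8741 at 30 labels/s is 291 s + 11 f = 0 h 4 min 51 s frame 11, i.e. 00:04:51;11.

00:04:51;11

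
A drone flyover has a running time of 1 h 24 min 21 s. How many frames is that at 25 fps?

1 h 24 min 21 s = 5061 s.
Frames = 5061 × 25 = 126525.

126525 frames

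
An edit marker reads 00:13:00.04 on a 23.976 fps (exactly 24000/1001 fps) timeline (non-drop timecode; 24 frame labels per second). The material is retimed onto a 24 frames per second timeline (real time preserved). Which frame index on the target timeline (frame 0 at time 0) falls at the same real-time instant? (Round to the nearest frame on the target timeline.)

frame 18743

Source frame index: (0×3600 + 13×60 + 0) × 24 + 4 = 18724.
Real time: 18724 / (24000/1001) = 4685681/6000 s.
Target frame: (4685681/6000) × (24) = 4685681/250 ≈ 18742.724 → 18743.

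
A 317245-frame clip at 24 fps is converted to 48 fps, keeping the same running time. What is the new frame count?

634490 frames

Target frames = source frames × (target rate / source rate) = 317245 × (48)/(24) = 317245 × 2 = 634490.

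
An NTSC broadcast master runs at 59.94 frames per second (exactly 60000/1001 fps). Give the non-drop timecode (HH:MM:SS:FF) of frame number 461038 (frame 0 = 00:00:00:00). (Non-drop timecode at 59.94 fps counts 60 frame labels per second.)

461038 ÷ 60 = 7683 full seconds, remainder 58 frames.
7683 s = 2 h 8 min 3 s.
Timecode: 02:08:03:58.

02:08:03:58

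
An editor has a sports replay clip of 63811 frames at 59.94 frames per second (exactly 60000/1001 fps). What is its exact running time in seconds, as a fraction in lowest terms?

63874811/60000 seconds

Running time = 63811 ÷ (60000/1001) = 63811 × 1001/60000 = 63874811/60000 s.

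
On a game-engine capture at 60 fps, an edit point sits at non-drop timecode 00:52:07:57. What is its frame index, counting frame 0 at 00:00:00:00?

187677

Total seconds to the label: (0 × 3600 + 52 × 60 + 7) = 3127.
Frame index = 3127 × 60 + 57 = 187677.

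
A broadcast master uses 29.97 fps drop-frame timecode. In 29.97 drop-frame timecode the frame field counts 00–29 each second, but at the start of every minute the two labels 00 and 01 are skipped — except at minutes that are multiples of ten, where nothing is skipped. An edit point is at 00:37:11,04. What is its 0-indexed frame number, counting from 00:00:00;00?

Complete 10-minute blocks: 3, each 17982 frames → 53946.
Remaining 7 whole minutes in the current block: 1800 + 6 × 1798 = 12588 frames.
Within the current minute: 11 × 30 + 4 − 2 = 332 (labels ;00/;01 skipped at this minute). Total = 53946 + 12588 + 332 = 66866.

66866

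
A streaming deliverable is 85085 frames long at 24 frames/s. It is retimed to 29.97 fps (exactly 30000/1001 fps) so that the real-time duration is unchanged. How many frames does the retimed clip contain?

106250 frames

Target frames = source frames × (target rate / source rate) = 85085 × (30000/1001)/(24) = 85085 × 1250/1001 = 106250.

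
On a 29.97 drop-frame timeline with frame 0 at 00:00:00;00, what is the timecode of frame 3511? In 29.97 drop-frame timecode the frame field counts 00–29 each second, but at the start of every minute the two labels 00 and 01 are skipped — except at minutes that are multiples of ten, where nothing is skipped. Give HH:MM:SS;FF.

00:01:57;03

Each 10-minute DF block holds 10 × 60 × 30 − 9 × 2 = 17982 frames. 3511 ÷ 17982 → 0 full blocks, remainder 3511.
Within the partial block the first minute is 1800 frames and each further minute 1798, so 1 further minute boundary passed. Total skipped labels = 18 × 0 + 2 × 1 = 2.
Non-drop label index = 3511 + 2 = 3513; at 30 labels/s that is 00:01:57:03, i.e. DF 00:01:57;03.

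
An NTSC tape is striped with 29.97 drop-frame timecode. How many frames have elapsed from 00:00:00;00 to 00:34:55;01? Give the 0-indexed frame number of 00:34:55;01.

Complete 10-minute blocks: 3, each 17982 frames → 53946.
Remaining 4 whole minutes in the current block: 1800 + 3 × 1798 = 7194 frames.
Within the current minute: 55 × 30 + 1 − 2 = 1649 (labels ;00/;01 skipped at this minute). Total = 53946 + 7194 + 1649 = 62789.

62789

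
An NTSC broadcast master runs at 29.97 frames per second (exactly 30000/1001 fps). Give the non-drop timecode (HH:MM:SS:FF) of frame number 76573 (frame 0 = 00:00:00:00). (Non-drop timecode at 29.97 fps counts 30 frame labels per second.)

00:42:32:13

76573 ÷ 30 = 2552 full seconds, remainder 13 frames.
2552 s = 0 h 42 min 32 s.
Timecode: 00:42:32:13.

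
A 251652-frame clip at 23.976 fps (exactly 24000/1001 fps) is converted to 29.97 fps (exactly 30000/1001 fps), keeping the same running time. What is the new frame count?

Target frames = source frames × (target rate / source rate) = 251652 × (30000/1001)/(24000/1001) = 251652 × 5/4 = 314565.

314565 frames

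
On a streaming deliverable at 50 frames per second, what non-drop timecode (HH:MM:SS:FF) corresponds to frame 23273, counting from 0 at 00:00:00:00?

00:07:45:23

23273 ÷ 50 = 465 full seconds, remainder 23 frames.
465 s = 0 h 7 min 45 s.
Timecode: 00:07:45:23.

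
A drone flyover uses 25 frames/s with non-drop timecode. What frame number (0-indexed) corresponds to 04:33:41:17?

410542

Total seconds to the label: (4 × 3600 + 33 × 60 + 41) = 16421.
Frame index = 16421 × 25 + 17 = 410542.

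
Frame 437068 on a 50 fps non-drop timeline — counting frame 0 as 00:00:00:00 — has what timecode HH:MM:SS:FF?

437068 ÷ 50 = 8741 full seconds, remainder 18 frames.
8741 s = 2 h 25 min 41 s.
Timecode: 02:25:41:18.

02:25:41:18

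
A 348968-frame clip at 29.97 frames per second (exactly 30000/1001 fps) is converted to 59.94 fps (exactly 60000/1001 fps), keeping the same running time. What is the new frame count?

Frames at target rate = 348968 × (60000/1001) / (30000/1001) = 697936.

697936 frames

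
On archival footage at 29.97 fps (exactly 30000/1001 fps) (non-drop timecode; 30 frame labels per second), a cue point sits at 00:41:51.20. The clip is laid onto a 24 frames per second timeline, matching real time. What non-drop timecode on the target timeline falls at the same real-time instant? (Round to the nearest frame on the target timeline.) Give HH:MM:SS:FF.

00:41:54:04

Source frame index: (0×3600 + 41×60 + 51) × 30 + 20 = 75350.
Real time: 75350 / (30000/1001) = 1508507/600 s.
Target frame: (1508507/600) × (24) = 1508507/25 ≈ 60340.280 → 60340.
At 24 labels/s: frame 60340 → 00:41:54:04.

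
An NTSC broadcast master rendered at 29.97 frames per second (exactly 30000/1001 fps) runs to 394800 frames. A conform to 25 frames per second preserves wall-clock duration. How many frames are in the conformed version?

329329 frames

Target frames = source frames × (target rate / source rate) = 394800 × (25)/(30000/1001) = 394800 × 1001/1200 = 329329.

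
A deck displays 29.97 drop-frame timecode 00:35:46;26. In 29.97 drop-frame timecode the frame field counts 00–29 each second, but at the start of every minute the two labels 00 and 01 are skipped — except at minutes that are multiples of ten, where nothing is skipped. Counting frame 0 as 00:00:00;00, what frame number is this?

64342

Complete 10-minute blocks: 3, each 17982 frames → 53946.
Remaining 5 whole minutes in the current block: 1800 + 4 × 1798 = 8992 frames.
Within the current minute: 46 × 30 + 26 − 2 = 1404 (labels ;00/;01 skipped at this minute). Total = 53946 + 8992 + 1404 = 64342.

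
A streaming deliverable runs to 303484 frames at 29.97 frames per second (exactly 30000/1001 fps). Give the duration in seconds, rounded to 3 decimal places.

10126.249 seconds

Running time = 303484 × 1001/30000 = 75946871/7500 s ≈ 10126.249 s.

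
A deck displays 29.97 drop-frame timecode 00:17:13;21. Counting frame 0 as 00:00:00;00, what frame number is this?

30979

Complete 10-minute blocks: 1, each 17982 frames → 17982.
Remaining 7 whole minutes in the current block: 1800 + 6 × 1798 = 12588 frames.
Within the current minute: 13 × 30 + 21 − 2 = 409 (labels ;00/;01 skipped at this minute). Total = 17982 + 12588 + 409 = 30979.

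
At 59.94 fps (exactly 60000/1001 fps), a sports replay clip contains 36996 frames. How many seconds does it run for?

Running time = 36996 / (60000/1001) = 617.2166 s.

617.2166 seconds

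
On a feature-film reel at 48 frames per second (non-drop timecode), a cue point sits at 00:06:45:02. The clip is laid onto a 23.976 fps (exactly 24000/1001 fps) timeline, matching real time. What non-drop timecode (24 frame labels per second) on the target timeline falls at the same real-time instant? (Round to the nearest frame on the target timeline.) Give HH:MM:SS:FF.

Source frame index: (0×3600 + 6×60 + 45) × 48 + 2 = 19442.
Real time: 19442 / (48) = 9721/24 s.
Target frame: (9721/24) × (24000/1001) = 9721000/1001 ≈ 9711.289 → 9711.
At 24 labels/s: frame 9711 → 00:06:44:15.

00:06:44:15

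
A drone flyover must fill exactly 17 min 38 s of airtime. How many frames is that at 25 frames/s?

26450 frames

17 min 38 s = 1058 s.
Frames = 1058 × 25 = 26450.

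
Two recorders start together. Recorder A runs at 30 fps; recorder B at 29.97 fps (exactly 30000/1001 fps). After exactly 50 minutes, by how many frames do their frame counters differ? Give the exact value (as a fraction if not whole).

50 min = 3000 s.
A emits 30 × 3000 = 90000 frames; B emits 30000/1001 × 3000 = 90000000/1001.
Difference = 90000/1001 frames (≈ 89.9101); B is behind A.

90000/1001 frames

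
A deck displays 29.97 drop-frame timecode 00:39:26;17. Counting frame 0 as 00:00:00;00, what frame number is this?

Complete 10-minute blocks: 3, each 17982 frames → 53946.
Remaining 9 whole minutes in the current block: 1800 + 8 × 1798 = 16184 frames.
Within the current minute: 26 × 30 + 17 − 2 = 795 (labels ;00/;01 skipped at this minute). Total = 53946 + 16184 + 795 = 70925.

70925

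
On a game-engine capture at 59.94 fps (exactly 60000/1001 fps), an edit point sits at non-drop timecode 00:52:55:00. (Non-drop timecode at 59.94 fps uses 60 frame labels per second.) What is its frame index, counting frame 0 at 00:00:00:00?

frame 190500

Total seconds to the label: (0 × 3600 + 52 × 60 + 55) = 3175.
Frame index = 3175 × 60 + 0 = 190500.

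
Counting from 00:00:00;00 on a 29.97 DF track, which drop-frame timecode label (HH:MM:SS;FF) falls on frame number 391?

00:00:13;01

Ten DF minutes hold 17982 frames, so frame 391 lies in block 0 (frames 0–17981) with 391 frames into that block.
The block's first minute is 1800 frames and the rest 1798 each; 391 frames reaches minute 0, so 0 × 18 + 0 × 2 = 0 labels have been skipped so far.
Adding those back, label number 391 + 0 = 391 at 30 labels/s is 13 s + 1 f = 0 h 0 min 13 s frame 1, i.e. 00:00:13;01.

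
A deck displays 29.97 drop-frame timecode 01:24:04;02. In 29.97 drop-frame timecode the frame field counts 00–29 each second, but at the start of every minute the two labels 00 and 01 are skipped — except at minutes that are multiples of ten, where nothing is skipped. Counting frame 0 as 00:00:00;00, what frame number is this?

Complete 10-minute blocks: 8, each 17982 frames → 143856.
Remaining 4 whole minutes in the current block: 1800 + 3 × 1798 = 7194 frames.
Within the current minute: 4 × 30 + 2 − 2 = 120 (labels ;00/;01 skipped at this minute). Total = 143856 + 7194 + 120 = 151170.

151170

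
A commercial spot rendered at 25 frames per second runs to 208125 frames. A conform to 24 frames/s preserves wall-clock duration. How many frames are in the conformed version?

Target frames = source frames × (target rate / source rate) = 208125 × (24)/(25) = 208125 × 24/25 = 199800.

199800 frames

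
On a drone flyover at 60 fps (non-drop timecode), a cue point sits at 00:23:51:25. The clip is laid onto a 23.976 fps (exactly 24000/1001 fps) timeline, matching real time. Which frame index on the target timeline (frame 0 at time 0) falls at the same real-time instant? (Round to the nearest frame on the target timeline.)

frame 34320

Source frame index: (0×3600 + 23×60 + 51) × 60 + 25 = 85885.
Real time: 85885 / (60) = 17177/12 s.
Target frame: (17177/12) × (24000/1001) = 34354000/1001 ≈ 34319.680 → 34320.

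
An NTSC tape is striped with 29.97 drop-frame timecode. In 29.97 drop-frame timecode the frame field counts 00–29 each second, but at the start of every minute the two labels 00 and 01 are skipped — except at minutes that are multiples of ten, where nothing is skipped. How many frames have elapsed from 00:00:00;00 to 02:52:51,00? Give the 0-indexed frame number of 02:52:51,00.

As if non-drop at 30 labels/s: (2 × 3600 + 52 × 60 + 51) × 30 + 0 = 311130.
Minute boundaries passed: 172; those not divisible by 10: 172 − 17 = 155; dropped labels = 2 × 155 = 310.
Actual frame index = 311130 − 310 = 310820.

310820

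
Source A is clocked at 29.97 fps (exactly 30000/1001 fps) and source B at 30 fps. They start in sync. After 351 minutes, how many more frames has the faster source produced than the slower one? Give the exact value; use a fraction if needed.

351 min = 21060 s.
A emits 30000/1001 × 21060 = 48600000/77 frames; B emits 30 × 21060 = 631800.
Difference = 48600/77 frames (≈ 631.1688); B is ahead of A.

48600/77 frames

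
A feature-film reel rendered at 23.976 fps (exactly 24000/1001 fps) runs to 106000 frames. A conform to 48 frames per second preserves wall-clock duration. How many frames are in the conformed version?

Target frames = source frames × (target rate / source rate) = 106000 × (48)/(24000/1001) = 106000 × 1001/500 = 212212.

212212 frames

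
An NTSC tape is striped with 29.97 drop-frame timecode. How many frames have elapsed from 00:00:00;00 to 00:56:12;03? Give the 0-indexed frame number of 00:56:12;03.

As if non-drop at 30 labels/s: (0 × 3600 + 56 × 60 + 12) × 30 + 3 = 101163.
Minute boundaries passed: 56; those not divisible by 10: 56 − 5 = 51; dropped labels = 2 × 51 = 102.
Actual frame index = 101163 − 102 = 101061.

101061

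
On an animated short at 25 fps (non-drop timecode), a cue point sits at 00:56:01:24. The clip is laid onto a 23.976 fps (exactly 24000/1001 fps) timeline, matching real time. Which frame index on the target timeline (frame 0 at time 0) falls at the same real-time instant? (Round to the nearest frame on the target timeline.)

frame 80606

Source frame index: (0×3600 + 56×60 + 1) × 25 + 24 = 84049.
Real time: 84049 / (25) = 84049/25 s.
Target frame: (84049/25) × (24000/1001) = 11526720/143 ≈ 80606.434 → 80606.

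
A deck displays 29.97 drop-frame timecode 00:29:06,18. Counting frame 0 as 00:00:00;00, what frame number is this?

As if non-drop at 30 labels/s: (0 × 3600 + 29 × 60 + 6) × 30 + 18 = 52398.
Minute boundaries passed: 29; those not divisible by 10: 29 − 2 = 27; dropped labels = 2 × 27 = 54.
Actual frame index = 52398 − 54 = 52344.

52344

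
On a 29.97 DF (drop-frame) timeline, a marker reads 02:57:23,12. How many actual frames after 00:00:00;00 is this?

As if non-drop at 30 labels/s: (2 × 3600 + 57 × 60 + 23) × 30 + 12 = 319302.
Minute boundaries passed: 177; those not divisible by 10: 177 − 17 = 160; dropped labels = 2 × 160 = 320.
Actual frame index = 319302 − 320 = 318982.

318982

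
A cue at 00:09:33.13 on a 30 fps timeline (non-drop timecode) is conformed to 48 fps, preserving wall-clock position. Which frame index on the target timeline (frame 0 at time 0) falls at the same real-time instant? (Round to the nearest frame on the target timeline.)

frame 27525

Source frame index: (0×3600 + 9×60 + 33) × 30 + 13 = 17203.
Real time: 17203 / (30) = 17203/30 s.
Target frame: (17203/30) × (48) = 137624/5 ≈ 27524.800 → 27525.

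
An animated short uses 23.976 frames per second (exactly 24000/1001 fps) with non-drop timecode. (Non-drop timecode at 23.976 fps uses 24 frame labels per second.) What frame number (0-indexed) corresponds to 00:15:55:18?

Total seconds to the label: (0 × 3600 + 15 × 60 + 55) = 955.
Frame index = 955 × 24 + 18 = 22938.

frame 22938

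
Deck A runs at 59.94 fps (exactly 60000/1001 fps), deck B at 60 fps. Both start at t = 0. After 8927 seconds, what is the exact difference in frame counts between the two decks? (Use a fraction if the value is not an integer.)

535620/1001 frames

A emits 60000/1001 × 8927 = 535620000/1001 frames; B emits 60 × 8927 = 535620.
Difference = 535620/1001 frames (≈ 535.0849); B is ahead of A.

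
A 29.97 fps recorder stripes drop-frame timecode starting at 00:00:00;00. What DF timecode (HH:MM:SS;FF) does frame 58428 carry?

00:32:29;16

Ten DF minutes hold 17982 frames, so frame 58428 lies in block 3 (frames 53946–71927) with 4482 frames into that block.
The block's first minute is 1800 frames and the rest 1798 each; 4482 frames reaches minute 2, so 3 × 18 + 2 × 2 = 58 labels have been skipped so far.
Adding those back, label number 58428 + 58 = 58486 at 30 labels/s is 1949 s + 16 f = 0 h 32 min 29 s frame 16, i.e. 00:32:29;16.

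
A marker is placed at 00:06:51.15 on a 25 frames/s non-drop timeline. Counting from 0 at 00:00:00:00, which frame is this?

frame 10290

Total seconds to the label: (0 × 3600 + 6 × 60 + 51) = 411.
Frame index = 411 × 25 + 15 = 10290.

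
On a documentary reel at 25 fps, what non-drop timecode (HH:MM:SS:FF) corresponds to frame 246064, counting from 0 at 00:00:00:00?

246064 ÷ 25 = 9842 full seconds, remainder 14 frames.
9842 s = 2 h 44 min 2 s.
Timecode: 02:44:02:14.

02:44:02:14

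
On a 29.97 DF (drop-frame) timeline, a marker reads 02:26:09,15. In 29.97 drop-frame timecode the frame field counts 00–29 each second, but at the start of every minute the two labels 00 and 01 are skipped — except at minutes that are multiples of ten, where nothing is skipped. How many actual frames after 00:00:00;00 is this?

262821

As if non-drop at 30 labels/s: (2 × 3600 + 26 × 60 + 9) × 30 + 15 = 263085.
Minute boundaries passed: 146; those not divisible by 10: 146 − 14 = 132; dropped labels = 2 × 132 = 264.
Actual frame index = 263085 − 264 = 262821.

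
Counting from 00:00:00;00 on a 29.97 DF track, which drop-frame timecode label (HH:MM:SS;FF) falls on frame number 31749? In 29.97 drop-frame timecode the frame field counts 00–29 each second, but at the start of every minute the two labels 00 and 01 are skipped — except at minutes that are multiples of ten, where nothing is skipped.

00:17:39;11

Ten DF minutes hold 17982 frames, so frame 31749 lies in block 1 (frames 17982–35963) with 13767 frames into that block.
The block's first minute is 1800 frames and the rest 1798 each; 13767 frames reaches minute 7, so 1 × 18 + 7 × 2 = 32 labels have been skipped so far.
Adding those back, label number 31749 + 32 = 31781 at 30 labels/s is 1059 s + 11 f = 0 h 17 min 39 s frame 11, i.e. 00:17:39;11.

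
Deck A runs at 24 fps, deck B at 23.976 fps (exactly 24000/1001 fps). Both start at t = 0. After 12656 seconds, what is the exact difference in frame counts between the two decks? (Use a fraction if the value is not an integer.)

43392/143 frames

A emits 24 × 12656 = 303744 frames; B emits 24000/1001 × 12656 = 43392000/143.
Difference = 43392/143 frames (≈ 303.4406); B is behind A.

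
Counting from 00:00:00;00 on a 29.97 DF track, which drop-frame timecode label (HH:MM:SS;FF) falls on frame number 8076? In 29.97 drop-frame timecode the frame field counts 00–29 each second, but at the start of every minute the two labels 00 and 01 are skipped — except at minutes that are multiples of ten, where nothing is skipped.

00:04:29;14

Each 10-minute DF block holds 10 × 60 × 30 − 9 × 2 = 17982 frames. 8076 ÷ 17982 → 0 full blocks, remainder 8076.
Within the partial block the first minute is 1800 frames and each further minute 1798, so 4 further minute boundaries passed. Total skipped labels = 18 × 0 + 2 × 4 = 8.
Non-drop label index = 8076 + 8 = 8084; at 30 labels/s that is 00:04:29:14, i.e. DF 00:04:29;14.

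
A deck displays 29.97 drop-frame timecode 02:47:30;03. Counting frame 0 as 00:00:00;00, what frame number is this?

As if non-drop at 30 labels/s: (2 × 3600 + 47 × 60 + 30) × 30 + 3 = 301503.
Minute boundaries passed: 167; those not divisible by 10: 167 − 16 = 151; dropped labels = 2 × 151 = 302.
Actual frame index = 301503 − 302 = 301201.

301201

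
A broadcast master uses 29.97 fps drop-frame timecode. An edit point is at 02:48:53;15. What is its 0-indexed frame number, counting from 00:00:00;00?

Complete 10-minute blocks: 16, each 17982 frames → 287712.
Remaining 8 whole minutes in the current block: 1800 + 7 × 1798 = 14386 frames.
Within the current minute: 53 × 30 + 15 − 2 = 1603 (labels ;00/;01 skipped at this minute). Total = 287712 + 14386 + 1603 = 303701.

303701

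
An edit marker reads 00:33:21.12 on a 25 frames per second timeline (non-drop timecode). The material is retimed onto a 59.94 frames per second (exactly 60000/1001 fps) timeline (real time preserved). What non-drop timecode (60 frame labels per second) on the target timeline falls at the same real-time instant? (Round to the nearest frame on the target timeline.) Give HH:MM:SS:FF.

00:33:19:29

Source frame index: (0×3600 + 33×60 + 21) × 25 + 12 = 50037.
Real time: 50037 / (25) = 50037/25 s.
Target frame: (50037/25) × (60000/1001) = 9237600/77 ≈ 119968.831 → 119969.
At 60 labels/s: frame 119969 → 00:33:19:29.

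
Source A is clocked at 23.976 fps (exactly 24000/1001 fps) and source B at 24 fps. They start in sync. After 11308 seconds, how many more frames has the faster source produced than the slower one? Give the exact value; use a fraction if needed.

24672/91 frames

A emits 24000/1001 × 11308 = 24672000/91 frames; B emits 24 × 11308 = 271392.
Difference = 24672/91 frames (≈ 271.1209); B is ahead of A.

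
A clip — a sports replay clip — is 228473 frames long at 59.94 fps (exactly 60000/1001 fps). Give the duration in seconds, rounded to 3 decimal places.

Running time = 228473 × 1001/60000 = 228701473/60000 s ≈ 3811.691 s.

3811.691 seconds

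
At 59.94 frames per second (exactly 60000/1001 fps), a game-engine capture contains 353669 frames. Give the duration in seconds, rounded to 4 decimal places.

5900.3778 seconds

Running time = 353669 × 1001/60000 = 354022669/60000 s ≈ 5900.3778 s.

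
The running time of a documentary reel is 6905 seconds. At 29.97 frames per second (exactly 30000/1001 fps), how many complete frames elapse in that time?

Frames = 6905 × 30000/1001 = 207150000/1001 ≈ 206943.0569.
Complete frames: 206943.

206943 frames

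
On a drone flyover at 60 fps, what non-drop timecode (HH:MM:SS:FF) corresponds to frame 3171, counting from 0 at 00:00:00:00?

00:00:52:51

3171 ÷ 60 = 52 full seconds, remainder 51 frames.
52 s = 0 h 0 min 52 s.
Timecode: 00:00:52:51.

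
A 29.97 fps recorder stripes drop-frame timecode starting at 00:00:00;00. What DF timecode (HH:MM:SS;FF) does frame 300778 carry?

02:47:16;00

Each 10-minute DF block holds 10 × 60 × 30 − 9 × 2 = 17982 frames. 300778 ÷ 17982 → 16 full blocks, remainder 13066.
Within the partial block the first minute is 1800 frames and each further minute 1798, so 7 further minute boundaries passed. Total skipped labels = 18 × 16 + 2 × 7 = 302.
Non-drop label index = 300778 + 302 = 301080; at 30 labels/s that is 02:47:16:00, i.e. DF 02:47:16;00.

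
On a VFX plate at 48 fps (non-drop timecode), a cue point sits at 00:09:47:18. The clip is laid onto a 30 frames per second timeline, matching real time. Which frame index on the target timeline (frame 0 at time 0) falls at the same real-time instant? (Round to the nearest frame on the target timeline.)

frame 17621

Source frame index: (0×3600 + 9×60 + 47) × 48 + 18 = 28194.
Real time: 28194 / (48) = 4699/8 s.
Target frame: (4699/8) × (30) = 70485/4 ≈ 17621.250 → 17621.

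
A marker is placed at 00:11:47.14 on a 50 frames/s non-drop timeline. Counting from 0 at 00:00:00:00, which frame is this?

Total seconds to the label: (0 × 3600 + 11 × 60 + 47) = 707.
Frame index = 707 × 50 + 14 = 35364.

frame 35364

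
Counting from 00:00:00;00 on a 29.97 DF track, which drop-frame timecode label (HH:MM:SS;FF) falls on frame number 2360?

Each 10-minute DF block holds 10 × 60 × 30 − 9 × 2 = 17982 frames. 2360 ÷ 17982 → 0 full blocks, remainder 2360.
Within the partial block the first minute is 1800 frames and each further minute 1798, so 1 further minute boundary passed. Total skipped labels = 18 × 0 + 2 × 1 = 2.
Non-drop label index = 2360 + 2 = 2362; at 30 labels/s that is 00:01:18:22, i.e. DF 00:01:18;22.

00:01:18;22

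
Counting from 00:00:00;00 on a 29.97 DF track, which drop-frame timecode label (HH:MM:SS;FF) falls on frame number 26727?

Ten DF minutes hold 17982 frames, so frame 26727 lies in block 1 (frames 17982–35963) with 8745 frames into that block.
The block's first minute is 1800 frames and the rest 1798 each; 8745 frames reaches minute 4, so 1 × 18 + 4 × 2 = 26 labels have been skipped so far.
Adding those back, label number 26727 + 26 = 26753 at 30 labels/s is 891 s + 23 f = 0 h 14 min 51 s frame 23, i.e. 00:14:51;23.

00:14:51;23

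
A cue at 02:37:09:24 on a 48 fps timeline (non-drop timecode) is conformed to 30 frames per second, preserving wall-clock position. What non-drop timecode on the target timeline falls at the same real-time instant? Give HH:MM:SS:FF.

02:37:09:15

Source frame index: (2×3600 + 37×60 + 9) × 48 + 24 = 452616.
Real time: 452616 / (48) = 18859/2 s.
Target frame: (18859/2) × (30) = 282885.
At 30 labels/s: frame 282885 → 02:37:09:15.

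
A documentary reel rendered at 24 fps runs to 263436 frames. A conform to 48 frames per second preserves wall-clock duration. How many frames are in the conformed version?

526872 frames

Target frames = source frames × (target rate / source rate) = 263436 × (48)/(24) = 263436 × 2 = 526872.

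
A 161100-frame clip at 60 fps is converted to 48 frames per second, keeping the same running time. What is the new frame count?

128880 frames

Target frames = source frames × (target rate / source rate) = 161100 × (48)/(60) = 161100 × 4/5 = 128880.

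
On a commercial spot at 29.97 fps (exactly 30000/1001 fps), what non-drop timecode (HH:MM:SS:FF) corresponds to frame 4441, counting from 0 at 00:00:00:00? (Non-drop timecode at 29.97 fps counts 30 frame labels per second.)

4441 ÷ 30 = 148 full seconds, remainder 1 frame.
148 s = 0 h 2 min 28 s.
Timecode: 00:02:28:01.

00:02:28:01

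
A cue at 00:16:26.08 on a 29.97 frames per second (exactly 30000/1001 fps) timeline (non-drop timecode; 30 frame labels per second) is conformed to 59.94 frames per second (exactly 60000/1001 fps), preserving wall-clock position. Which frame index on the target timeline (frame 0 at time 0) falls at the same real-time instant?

Source frame index: (0×3600 + 16×60 + 26) × 30 + 8 = 29588.
Real time: 29588 / (30000/1001) = 7404397/7500 s.
Target frame: (7404397/7500) × (60000/1001) = 59176.

frame 59176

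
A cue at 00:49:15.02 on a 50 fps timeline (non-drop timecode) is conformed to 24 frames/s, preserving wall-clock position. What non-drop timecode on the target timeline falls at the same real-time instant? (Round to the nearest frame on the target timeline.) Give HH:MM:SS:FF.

00:49:15:01

Source frame index: (0×3600 + 49×60 + 15) × 50 + 2 = 147752.
Real time: 147752 / (50) = 73876/25 s.
Target frame: (73876/25) × (24) = 1773024/25 ≈ 70920.960 → 70921.
At 24 labels/s: frame 70921 → 00:49:15:01.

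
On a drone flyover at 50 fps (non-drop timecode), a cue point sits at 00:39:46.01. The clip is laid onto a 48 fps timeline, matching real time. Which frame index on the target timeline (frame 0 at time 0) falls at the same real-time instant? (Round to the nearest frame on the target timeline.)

Source frame index: (0×3600 + 39×60 + 46) × 50 + 1 = 119301.
Real time: 119301 / (50) = 119301/50 s.
Target frame: (119301/50) × (48) = 2863224/25 ≈ 114528.960 → 114529.

frame 114529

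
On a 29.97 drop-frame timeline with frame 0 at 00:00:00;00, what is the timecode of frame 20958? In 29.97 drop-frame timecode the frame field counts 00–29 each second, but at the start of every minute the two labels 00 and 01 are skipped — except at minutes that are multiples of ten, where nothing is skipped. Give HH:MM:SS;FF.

Each 10-minute DF block holds 10 × 60 × 30 − 9 × 2 = 17982 frames. 20958 ÷ 17982 → 1 full block, remainder 2976.
Within the partial block the first minute is 1800 frames and each further minute 1798, so 1 further minute boundary passed. Total skipped labels = 18 × 1 + 2 × 1 = 20.
Non-drop label index = 20958 + 20 = 20978; at 30 labels/s that is 00:11:39:08, i.e. DF 00:11:39;08.

00:11:39;08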